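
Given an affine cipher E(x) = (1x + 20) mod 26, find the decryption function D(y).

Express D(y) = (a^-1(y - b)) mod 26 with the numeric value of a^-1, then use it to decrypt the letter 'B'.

Step 1: Find a^-1, the modular inverse of 1 mod 26.
Step 2: We need 1 * a^-1 = 1 (mod 26).
Step 3: 1 * 1 = 1 = 0 * 26 + 1, so a^-1 = 1.
Step 4: D(y) = 1(y - 20) mod 26.
Step 5: Apply to 'B' (y = 1): D(1) = 1 * (1 - 20) mod 26 = 1 * -19 mod 26 = 7 -> 'H'.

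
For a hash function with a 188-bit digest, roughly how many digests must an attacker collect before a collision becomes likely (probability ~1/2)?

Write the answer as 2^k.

Step 1: The birthday paradox gives collision probability ~50% after sqrt(2^n) = 2^(n/2) hashes.
Step 2: For 188-bit output: 2^(188/2) = 2^94.
Step 3: Approximately 2^94 hash computations needed.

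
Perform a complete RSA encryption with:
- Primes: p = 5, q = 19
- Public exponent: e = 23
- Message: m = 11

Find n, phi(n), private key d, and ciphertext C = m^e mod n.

Step 1: n = 5 * 19 = 95.
Step 2: phi(n) = (5-1)(19-1) = 4 * 18 = 72.
Step 3: Find d = 23^(-1) mod 72 = 47.
  Verify: 23 * 47 = 1081 = 1 (mod 72).
Step 4: C = 11^23 mod 95 = 26.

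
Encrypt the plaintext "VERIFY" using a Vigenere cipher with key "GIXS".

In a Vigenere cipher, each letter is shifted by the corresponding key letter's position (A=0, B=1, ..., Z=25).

Step 1: Repeat key to match plaintext length:
  Plaintext: VERIFY
  Key:       GIXSGI
Step 2: Encrypt each letter:
  V(21) + G(6) = (21+6) mod 26 = 1 = B
  E(4) + I(8) = (4+8) mod 26 = 12 = M
  R(17) + X(23) = (17+23) mod 26 = 14 = O
  I(8) + S(18) = (8+18) mod 26 = 0 = A
  F(5) + G(6) = (5+6) mod 26 = 11 = L
  Y(24) + I(8) = (24+8) mod 26 = 6 = G
Ciphertext: BMOALG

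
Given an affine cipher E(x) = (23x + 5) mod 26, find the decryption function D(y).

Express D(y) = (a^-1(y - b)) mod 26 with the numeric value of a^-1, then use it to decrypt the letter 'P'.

Step 1: Find a^-1, the modular inverse of 23 mod 26.
Step 2: We need 23 * a^-1 = 1 (mod 26).
Step 3: 23 * 17 = 391 = 15 * 26 + 1, so a^-1 = 17.
Step 4: D(y) = 17(y - 5) mod 26.
Step 5: Apply to 'P' (y = 15): D(15) = 17 * (15 - 5) mod 26 = 17 * 10 mod 26 = 14 -> 'O'.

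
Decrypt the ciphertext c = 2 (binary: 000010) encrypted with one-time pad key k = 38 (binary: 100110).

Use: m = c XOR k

Step 1: XOR ciphertext with key:
  Ciphertext: 000010
  Key:        100110
  XOR:        100100
Step 2: Plaintext = 100100 = 36 in decimal.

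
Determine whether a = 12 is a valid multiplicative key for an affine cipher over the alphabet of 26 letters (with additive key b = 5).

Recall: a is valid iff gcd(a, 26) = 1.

Step 1: Compute gcd(12, 26).
Step 2: gcd(12, 26) = 2.
Since gcd = 2 != 1, 12 shares a common factor with 26, so it cannot be used.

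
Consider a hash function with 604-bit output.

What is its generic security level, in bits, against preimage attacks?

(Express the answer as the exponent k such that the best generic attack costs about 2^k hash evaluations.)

Step 1: The hash has a 604-bit output.
Step 2: Preimage resistance means: given a digest h(x), it should be infeasible to find any input that hashes to it.
With a 604-bit output there are 2^604 possible digests, so a generic brute-force preimage search costs about 2^604 evaluations.
Step 3: Security level = 604 bits.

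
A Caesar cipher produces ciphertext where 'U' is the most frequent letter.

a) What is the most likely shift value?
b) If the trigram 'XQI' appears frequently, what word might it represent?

Step 1: In English, 'E' is the most frequent letter (12.7%).
Step 2: The most frequent ciphertext letter is 'U' (position 20).
Step 3: Shift = (20 - 4) mod 26 = 16.
Step 4: Decrypt 'XQI' by shifting back 16:
  X -> H
  Q -> A
  I -> S
Step 5: 'XQI' decrypts to 'HAS'.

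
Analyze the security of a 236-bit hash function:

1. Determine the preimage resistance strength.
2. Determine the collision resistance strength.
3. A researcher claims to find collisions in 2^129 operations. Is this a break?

Step 1: Preimage resistance requires brute-force of 2^236 operations.
Step 2: Collision resistance (birthday bound) = 2^(236/2) = 2^118.
Step 3: The claimed attack costs 2^129 operations.
Step 4: Since 2^129 >= 2^118, the claimed attack is no faster than the generic birthday attack, so this does not break collision resistance.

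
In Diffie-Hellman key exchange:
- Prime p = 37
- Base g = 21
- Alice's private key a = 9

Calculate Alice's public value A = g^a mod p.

Step 1: A = g^a mod p = 21^9 mod 37.
  21^1 mod 37 = 21
  21^2 mod 37 = (21 * 21) mod 37 = 34
  21^3 mod 37 = (34 * 21) mod 37 = 11
  21^4 mod 37 = (11 * 21) mod 37 = 9
  21^5 mod 37 = (9 * 21) mod 37 = 4
  21^6 mod 37 = (4 * 21) mod 37 = 10
  21^7 mod 37 = (10 * 21) mod 37 = 25
  21^8 mod 37 = (25 * 21) mod 37 = 7
  21^9 mod 37 = (7 * 21) mod 37 = 36
Result: A = 36.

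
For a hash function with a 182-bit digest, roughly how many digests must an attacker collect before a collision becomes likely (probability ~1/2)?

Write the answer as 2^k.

Step 1: The birthday paradox gives collision probability ~50% after sqrt(2^n) = 2^(n/2) hashes.
Step 2: For 182-bit output: 2^(182/2) = 2^91.
Step 3: Approximately 2^91 hash computations needed.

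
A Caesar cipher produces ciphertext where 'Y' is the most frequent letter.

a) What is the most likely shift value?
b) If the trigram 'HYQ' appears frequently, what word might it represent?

Step 1: In English, 'E' is the most frequent letter (12.7%).
Step 2: The most frequent ciphertext letter is 'Y' (position 24).
Step 3: Shift = (24 - 4) mod 26 = 20.
Step 4: Decrypt 'HYQ' by shifting back 20:
  H -> N
  Y -> E
  Q -> W
Step 5: 'HYQ' decrypts to 'NEW'.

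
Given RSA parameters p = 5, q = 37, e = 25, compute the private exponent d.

Step 1: n = 5 * 37 = 185.
Step 2: phi(n) = 4 * 36 = 144.
Step 3: Find d such that 25 * d = 1 (mod 144).
Step 4: d = 25^(-1) mod 144 = 121.
Verification: 25 * 121 = 3025 = 21 * 144 + 1.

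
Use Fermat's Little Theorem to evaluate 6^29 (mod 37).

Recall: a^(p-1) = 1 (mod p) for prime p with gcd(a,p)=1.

Step 1: Since 37 is prime, by Fermat's Little Theorem: 6^36 = 1 (mod 37).
Step 2: Reduce exponent: 29 mod 36 = 29.
Step 3: So 6^29 = 6^29 (mod 37).
Step 4: 6^29 mod 37 = 6.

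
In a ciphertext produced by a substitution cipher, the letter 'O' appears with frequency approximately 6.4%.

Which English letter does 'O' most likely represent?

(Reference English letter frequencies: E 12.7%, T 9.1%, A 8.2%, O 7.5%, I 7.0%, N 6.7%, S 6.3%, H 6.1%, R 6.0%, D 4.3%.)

Step 1: The observed frequency is 6.4%.
Step 2: Compare with English frequencies:
  E: 12.7% (difference: 6.3%)
  T: 9.1% (difference: 2.7%)
  A: 8.2% (difference: 1.8%)
  O: 7.5% (difference: 1.1%)
  I: 7.0% (difference: 0.6%)
  N: 6.7% (difference: 0.3%)
  S: 6.3% (difference: 0.1%) <-- closest
  H: 6.1% (difference: 0.3%)
  R: 6.0% (difference: 0.4%)
  D: 4.3% (difference: 2.1%)
Step 3: 'O' most likely represents 'S' (frequency 6.3%).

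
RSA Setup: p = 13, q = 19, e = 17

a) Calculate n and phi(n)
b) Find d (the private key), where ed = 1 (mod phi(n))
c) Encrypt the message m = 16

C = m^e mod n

Step 1: n = 13 * 19 = 247.
Step 2: phi(n) = (13-1)(19-1) = 12 * 18 = 216.
Step 3: Find d = 17^(-1) mod 216 = 89.
  Verify: 17 * 89 = 1513 = 1 (mod 216).
Step 4: C = 16^17 mod 247 = 139.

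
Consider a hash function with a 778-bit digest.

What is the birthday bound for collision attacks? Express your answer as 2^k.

Step 1: The birthday paradox gives collision probability ~50% after sqrt(2^n) = 2^(n/2) hashes.
Step 2: For 778-bit output: 2^(778/2) = 2^389.
Step 3: Approximately 2^389 hash computations needed.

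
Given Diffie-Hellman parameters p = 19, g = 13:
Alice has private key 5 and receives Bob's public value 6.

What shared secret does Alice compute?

Step 1: s = B^a mod p = 6^5 mod 19.
  6^1 mod 19 = 6
  6^2 mod 19 = (6 * 6) mod 19 = 17
  6^3 mod 19 = (17 * 6) mod 19 = 7
  6^4 mod 19 = (7 * 6) mod 19 = 4
  6^5 mod 19 = (4 * 6) mod 19 = 5
Result: shared secret = 5.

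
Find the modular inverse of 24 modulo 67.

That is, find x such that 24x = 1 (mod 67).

Step 1: We need x such that 24 * x = 1 (mod 67).
Step 2: Using the extended Euclidean algorithm or trial:
  24 * 14 = 336 = 5 * 67 + 1.
Step 3: Since 336 mod 67 = 1, the inverse is x = 14.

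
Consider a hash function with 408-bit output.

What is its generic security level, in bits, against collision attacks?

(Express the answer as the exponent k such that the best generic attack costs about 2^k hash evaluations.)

Step 1: The hash has a 408-bit output.
Step 2: Collision resistance means it should be infeasible to find any x != y with h(x) = h(y).
By the birthday bound, a generic collision search succeeds after about sqrt(2^408) = 2^(408/2) = 2^204 evaluations.
Step 3: Security level = 204 bits.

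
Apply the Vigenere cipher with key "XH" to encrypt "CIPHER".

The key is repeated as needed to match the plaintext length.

Step 1: Repeat key to match plaintext length:
  Plaintext: CIPHER
  Key:       XHXHXH
Step 2: Encrypt each letter:
  C(2) + X(23) = (2+23) mod 26 = 25 = Z
  I(8) + H(7) = (8+7) mod 26 = 15 = P
  P(15) + X(23) = (15+23) mod 26 = 12 = M
  H(7) + H(7) = (7+7) mod 26 = 14 = O
  E(4) + X(23) = (4+23) mod 26 = 1 = B
  R(17) + H(7) = (17+7) mod 26 = 24 = Y
Ciphertext: ZPMOBY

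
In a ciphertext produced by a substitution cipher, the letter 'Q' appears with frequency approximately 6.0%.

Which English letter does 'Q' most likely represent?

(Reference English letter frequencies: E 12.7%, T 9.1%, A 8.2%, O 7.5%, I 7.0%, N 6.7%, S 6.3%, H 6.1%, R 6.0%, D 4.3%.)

Step 1: The observed frequency is 6.0%.
Step 2: Compare with English frequencies:
  E: 12.7% (difference: 6.7%)
  T: 9.1% (difference: 3.1%)
  A: 8.2% (difference: 2.2%)
  O: 7.5% (difference: 1.5%)
  I: 7.0% (difference: 1.0%)
  N: 6.7% (difference: 0.7%)
  S: 6.3% (difference: 0.3%)
  H: 6.1% (difference: 0.1%)
  R: 6.0% (difference: 0.0%) <-- closest
  D: 4.3% (difference: 1.7%)
Step 3: 'Q' most likely represents 'R' (frequency 6.0%).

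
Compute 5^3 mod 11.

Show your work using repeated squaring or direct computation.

Step 1: Compute 5^3 mod 11 step by step, reducing modulo 11 at each step.
  5^1 mod 11 = 5
  5^2 mod 11 = (5 * 5) mod 11 = 3
  5^3 mod 11 = (3 * 5) mod 11 = 4
Step 2: Result = 4.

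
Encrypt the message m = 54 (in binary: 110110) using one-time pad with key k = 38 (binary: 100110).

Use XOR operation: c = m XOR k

Step 1: Write out the XOR operation bit by bit:
  Message: 110110
  Key:     100110
  XOR:     010000
Step 2: Convert to decimal: 010000 = 16.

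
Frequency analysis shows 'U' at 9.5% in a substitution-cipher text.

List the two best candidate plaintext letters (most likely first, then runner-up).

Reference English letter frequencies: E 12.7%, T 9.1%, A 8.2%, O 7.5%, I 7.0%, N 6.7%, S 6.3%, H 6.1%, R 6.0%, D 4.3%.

Step 1: Observed frequency of 'U' is 9.5%.
Step 2: Compute distances to each reference frequency and sort:
  T (9.1%): difference = 0.4% <-- BEST
  A (8.2%): difference = 1.3% <-- RUNNER-UP
  O (7.5%): difference = 2.0%
  I (7.0%): difference = 2.5%
  N (6.7%): difference = 2.8%
Step 3: Most likely is 'T' (9.1%, diff 0.4%); second most likely is 'A' (8.2%, diff 1.3%).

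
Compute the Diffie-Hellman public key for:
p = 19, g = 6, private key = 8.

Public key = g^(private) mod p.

Step 1: A = g^a mod p = 6^8 mod 19.
  6^1 mod 19 = 6
  6^2 mod 19 = (6 * 6) mod 19 = 17
  6^3 mod 19 = (17 * 6) mod 19 = 7
  6^4 mod 19 = (7 * 6) mod 19 = 4
  6^5 mod 19 = (4 * 6) mod 19 = 5
  6^6 mod 19 = (5 * 6) mod 19 = 11
  6^7 mod 19 = (11 * 6) mod 19 = 9
  6^8 mod 19 = (9 * 6) mod 19 = 16
Result: A = 16.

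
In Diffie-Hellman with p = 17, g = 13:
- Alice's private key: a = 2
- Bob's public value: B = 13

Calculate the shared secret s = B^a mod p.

Step 1: s = B^a mod p = 13^2 mod 17.
  13^1 mod 17 = 13
  13^2 mod 17 = (13 * 13) mod 17 = 16
Result: shared secret = 16.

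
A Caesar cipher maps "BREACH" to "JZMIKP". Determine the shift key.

Step 1: Compare first letters: B (position 1) -> J (position 9).
Step 2: Shift = (9 - 1) mod 26 = 8.
The shift value is 8.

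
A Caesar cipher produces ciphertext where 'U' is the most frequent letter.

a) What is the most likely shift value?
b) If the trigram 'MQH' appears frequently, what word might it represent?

Step 1: In English, 'E' is the most frequent letter (12.7%).
Step 2: The most frequent ciphertext letter is 'U' (position 20).
Step 3: Shift = (20 - 4) mod 26 = 16.
Step 4: Decrypt 'MQH' by shifting back 16:
  M -> W
  Q -> A
  H -> R
Step 5: 'MQH' decrypts to 'WAR'.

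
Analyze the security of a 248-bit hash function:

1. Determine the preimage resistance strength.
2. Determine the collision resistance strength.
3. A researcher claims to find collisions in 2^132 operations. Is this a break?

Step 1: Preimage resistance requires brute-force of 2^248 operations.
Step 2: Collision resistance (birthday bound) = 2^(248/2) = 2^124.
Step 3: The claimed attack costs 2^132 operations.
Step 4: Since 2^132 >= 2^124, the claimed attack is no faster than the generic birthday attack, so this does not break collision resistance.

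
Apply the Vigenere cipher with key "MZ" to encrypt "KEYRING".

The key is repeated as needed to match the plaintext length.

Step 1: Repeat key to match plaintext length:
  Plaintext: KEYRING
  Key:       MZMZMZM
Step 2: Encrypt each letter:
  K(10) + M(12) = (10+12) mod 26 = 22 = W
  E(4) + Z(25) = (4+25) mod 26 = 3 = D
  Y(24) + M(12) = (24+12) mod 26 = 10 = K
  R(17) + Z(25) = (17+25) mod 26 = 16 = Q
  I(8) + M(12) = (8+12) mod 26 = 20 = U
  N(13) + Z(25) = (13+25) mod 26 = 12 = M
  G(6) + M(12) = (6+12) mod 26 = 18 = S
Ciphertext: WDKQUMS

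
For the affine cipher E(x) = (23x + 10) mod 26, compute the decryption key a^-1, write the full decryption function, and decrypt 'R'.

Step 1: Find a^-1, the modular inverse of 23 mod 26.
Step 2: We need 23 * a^-1 = 1 (mod 26).
Step 3: 23 * 17 = 391 = 15 * 26 + 1, so a^-1 = 17.
Step 4: D(y) = 17(y - 10) mod 26.
Step 5: Apply to 'R' (y = 17): D(17) = 17 * (17 - 10) mod 26 = 17 * 7 mod 26 = 15 -> 'P'.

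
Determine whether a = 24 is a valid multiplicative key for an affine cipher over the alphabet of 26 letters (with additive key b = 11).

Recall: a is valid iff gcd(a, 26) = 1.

Step 1: Compute gcd(24, 26).
Step 2: gcd(24, 26) = 2.
Since gcd = 2 != 1, 24 shares a common factor with 26, so it cannot be used.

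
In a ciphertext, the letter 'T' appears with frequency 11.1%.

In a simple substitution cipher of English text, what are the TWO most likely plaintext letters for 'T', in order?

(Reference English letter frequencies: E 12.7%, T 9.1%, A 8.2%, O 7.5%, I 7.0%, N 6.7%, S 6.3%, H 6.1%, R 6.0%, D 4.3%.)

Step 1: Observed frequency of 'T' is 11.1%.
Step 2: Compute distances to each reference frequency and sort:
  E (12.7%): difference = 1.6% <-- BEST
  T (9.1%): difference = 2.0% <-- RUNNER-UP
  A (8.2%): difference = 2.9%
  O (7.5%): difference = 3.6%
  I (7.0%): difference = 4.1%
Step 3: Most likely is 'E' (12.7%, diff 1.6%); second most likely is 'T' (9.1%, diff 2.0%).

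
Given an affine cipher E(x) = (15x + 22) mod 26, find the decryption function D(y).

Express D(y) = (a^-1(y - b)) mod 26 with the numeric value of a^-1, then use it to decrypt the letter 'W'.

Step 1: Find a^-1, the modular inverse of 15 mod 26.
Step 2: We need 15 * a^-1 = 1 (mod 26).
Step 3: 15 * 7 = 105 = 4 * 26 + 1, so a^-1 = 7.
Step 4: D(y) = 7(y - 22) mod 26.
Step 5: Apply to 'W' (y = 22): D(22) = 7 * (22 - 22) mod 26 = 7 * 0 mod 26 = 0 -> 'A'.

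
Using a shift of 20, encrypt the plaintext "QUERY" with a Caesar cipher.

Step 1: For each letter, shift forward by 20 positions (mod 26).
  Q (position 16) -> position (16+20) mod 26 = 10 -> K
  U (position 20) -> position (20+20) mod 26 = 14 -> O
  E (position 4) -> position (4+20) mod 26 = 24 -> Y
  R (position 17) -> position (17+20) mod 26 = 11 -> L
  Y (position 24) -> position (24+20) mod 26 = 18 -> S
Result: KOYLS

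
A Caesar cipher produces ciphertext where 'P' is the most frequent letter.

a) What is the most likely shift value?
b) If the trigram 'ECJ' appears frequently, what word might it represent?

Step 1: In English, 'E' is the most frequent letter (12.7%).
Step 2: The most frequent ciphertext letter is 'P' (position 15).
Step 3: Shift = (15 - 4) mod 26 = 11.
Step 4: Decrypt 'ECJ' by shifting back 11:
  E -> T
  C -> R
  J -> Y
Step 5: 'ECJ' decrypts to 'TRY'.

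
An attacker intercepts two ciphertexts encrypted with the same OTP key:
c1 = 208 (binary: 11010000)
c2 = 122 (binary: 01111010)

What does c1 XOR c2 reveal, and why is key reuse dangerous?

Step 1: c1 XOR c2 = (m1 XOR k) XOR (m2 XOR k).
Step 2: By XOR associativity/commutativity: = m1 XOR m2 XOR k XOR k = m1 XOR m2.
Step 3: 11010000 XOR 01111010 = 10101010 = 170.
Step 4: The key cancels out! An attacker learns m1 XOR m2 = 170, revealing the relationship between plaintexts.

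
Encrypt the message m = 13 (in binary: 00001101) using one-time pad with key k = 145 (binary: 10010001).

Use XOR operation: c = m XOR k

Step 1: Write out the XOR operation bit by bit:
  Message: 00001101
  Key:     10010001
  XOR:     10011100
Step 2: Convert to decimal: 10011100 = 156.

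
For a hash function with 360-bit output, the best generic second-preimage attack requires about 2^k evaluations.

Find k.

Step 1: The hash has a 360-bit output.
Step 2: Second-preimage resistance means: given a specific input x, it should be infeasible to find a different y with h(y) = h(x).
With a 360-bit output, a generic search for a second preimage costs about 2^360 evaluations (each trial matches the fixed target with probability 2^-360).
Step 3: Security level = 360 bits.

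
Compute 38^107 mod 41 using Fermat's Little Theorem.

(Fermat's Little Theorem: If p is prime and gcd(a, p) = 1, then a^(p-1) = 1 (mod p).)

Step 1: Since 41 is prime, by Fermat's Little Theorem: 38^40 = 1 (mod 41).
Step 2: Reduce exponent: 107 mod 40 = 27.
Step 3: So 38^107 = 38^27 (mod 41).
Step 4: 38^27 mod 41 = 14.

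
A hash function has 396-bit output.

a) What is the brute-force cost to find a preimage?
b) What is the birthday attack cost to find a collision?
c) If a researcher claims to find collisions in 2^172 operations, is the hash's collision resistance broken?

Step 1: Preimage resistance requires brute-force of 2^396 operations.
Step 2: Collision resistance (birthday bound) = 2^(396/2) = 2^198.
Step 3: The claimed attack costs 2^172 operations.
Step 4: Since 2^172 < 2^198, the claimed attack beats the generic birthday bound, so collision resistance is broken.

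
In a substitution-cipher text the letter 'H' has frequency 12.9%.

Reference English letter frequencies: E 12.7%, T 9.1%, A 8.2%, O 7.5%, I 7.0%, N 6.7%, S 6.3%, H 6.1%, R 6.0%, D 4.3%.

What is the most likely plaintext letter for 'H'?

Step 1: The observed frequency is 12.9%.
Step 2: Compare with English frequencies:
  E: 12.7% (difference: 0.2%) <-- closest
  T: 9.1% (difference: 3.8%)
  A: 8.2% (difference: 4.7%)
  O: 7.5% (difference: 5.4%)
  I: 7.0% (difference: 5.9%)
  N: 6.7% (difference: 6.2%)
  S: 6.3% (difference: 6.6%)
  H: 6.1% (difference: 6.8%)
  R: 6.0% (difference: 6.9%)
  D: 4.3% (difference: 8.6%)
Step 3: 'H' most likely represents 'E' (frequency 12.7%).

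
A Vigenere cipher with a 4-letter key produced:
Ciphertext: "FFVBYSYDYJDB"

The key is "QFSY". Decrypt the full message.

Step 1: Key 'QFSY' has length 4. Extended key: QFSYQFSYQFSY
Step 2: Decrypt each position:
  F(5) - Q(16) = 15 = P
  F(5) - F(5) = 0 = A
  V(21) - S(18) = 3 = D
  B(1) - Y(24) = 3 = D
  Y(24) - Q(16) = 8 = I
  S(18) - F(5) = 13 = N
  Y(24) - S(18) = 6 = G
  D(3) - Y(24) = 5 = F
  Y(24) - Q(16) = 8 = I
  J(9) - F(5) = 4 = E
  D(3) - S(18) = 11 = L
  B(1) - Y(24) = 3 = D
Plaintext: PADDINGFIELD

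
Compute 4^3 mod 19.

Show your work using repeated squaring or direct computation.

Step 1: Compute 4^3 mod 19 step by step, reducing modulo 19 at each step.
  4^1 mod 19 = 4
  4^2 mod 19 = (4 * 4) mod 19 = 16
  4^3 mod 19 = (16 * 4) mod 19 = 7
Step 2: Result = 7.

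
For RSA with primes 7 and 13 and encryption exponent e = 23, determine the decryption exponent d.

Step 1: n = 7 * 13 = 91.
Step 2: phi(n) = 6 * 12 = 72.
Step 3: Find d such that 23 * d = 1 (mod 72).
Step 4: d = 23^(-1) mod 72 = 47.
Verification: 23 * 47 = 1081 = 15 * 72 + 1.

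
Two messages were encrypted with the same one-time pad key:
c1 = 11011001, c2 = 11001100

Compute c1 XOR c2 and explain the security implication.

Step 1: c1 XOR c2 = (m1 XOR k) XOR (m2 XOR k).
Step 2: By XOR associativity/commutativity: = m1 XOR m2 XOR k XOR k = m1 XOR m2.
Step 3: 11011001 XOR 11001100 = 00010101 = 21.
Step 4: The key cancels out! An attacker learns m1 XOR m2 = 21, revealing the relationship between plaintexts.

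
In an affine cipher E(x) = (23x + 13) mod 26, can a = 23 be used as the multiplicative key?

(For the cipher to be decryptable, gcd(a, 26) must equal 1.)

Step 1: Compute gcd(23, 26).
Step 2: gcd(23, 26) = 1.
Since gcd = 1, 23 is coprime with 26, so it is a valid key.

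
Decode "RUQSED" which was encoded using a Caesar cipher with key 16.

Step 1: Reverse the shift by subtracting 16 from each letter position.
  R (position 17) -> position (17-16) mod 26 = 1 -> B
  U (position 20) -> position (20-16) mod 26 = 4 -> E
  Q (position 16) -> position (16-16) mod 26 = 0 -> A
  S (position 18) -> position (18-16) mod 26 = 2 -> C
  E (position 4) -> position (4-16) mod 26 = 14 -> O
  D (position 3) -> position (3-16) mod 26 = 13 -> N
Decrypted message: BEACON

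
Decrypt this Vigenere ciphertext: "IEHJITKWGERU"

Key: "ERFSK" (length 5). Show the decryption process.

Step 1: Key 'ERFSK' has length 5. Extended key: ERFSKERFSKER
Step 2: Decrypt each position:
  I(8) - E(4) = 4 = E
  E(4) - R(17) = 13 = N
  H(7) - F(5) = 2 = C
  J(9) - S(18) = 17 = R
  I(8) - K(10) = 24 = Y
  T(19) - E(4) = 15 = P
  K(10) - R(17) = 19 = T
  W(22) - F(5) = 17 = R
  G(6) - S(18) = 14 = O
  E(4) - K(10) = 20 = U
  R(17) - E(4) = 13 = N
  U(20) - R(17) = 3 = D
Plaintext: ENCRYPTROUND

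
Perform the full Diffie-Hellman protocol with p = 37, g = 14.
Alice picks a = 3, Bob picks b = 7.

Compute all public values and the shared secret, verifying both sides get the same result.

Step 1: A = g^a mod p = 14^3 mod 37 = 6.
Step 2: B = g^b mod p = 14^7 mod 37 = 23.
Step 3: Alice computes s = B^a mod p = 23^3 mod 37 = 31.
Step 4: Bob computes s = A^b mod p = 6^7 mod 37 = 31.
Both sides agree: shared secret = 31.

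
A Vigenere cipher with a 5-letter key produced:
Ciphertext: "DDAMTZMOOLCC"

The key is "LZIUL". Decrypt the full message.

Step 1: Key 'LZIUL' has length 5. Extended key: LZIULLZIULLZ
Step 2: Decrypt each position:
  D(3) - L(11) = 18 = S
  D(3) - Z(25) = 4 = E
  A(0) - I(8) = 18 = S
  M(12) - U(20) = 18 = S
  T(19) - L(11) = 8 = I
  Z(25) - L(11) = 14 = O
  M(12) - Z(25) = 13 = N
  O(14) - I(8) = 6 = G
  O(14) - U(20) = 20 = U
  L(11) - L(11) = 0 = A
  C(2) - L(11) = 17 = R
  C(2) - Z(25) = 3 = D
Plaintext: SESSIONGUARD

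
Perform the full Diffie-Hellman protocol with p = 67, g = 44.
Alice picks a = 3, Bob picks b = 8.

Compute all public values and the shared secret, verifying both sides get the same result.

Step 1: A = g^a mod p = 44^3 mod 67 = 27.
Step 2: B = g^b mod p = 44^8 mod 67 = 56.
Step 3: Alice computes s = B^a mod p = 56^3 mod 67 = 9.
Step 4: Bob computes s = A^b mod p = 27^8 mod 67 = 9.
Both sides agree: shared secret = 9.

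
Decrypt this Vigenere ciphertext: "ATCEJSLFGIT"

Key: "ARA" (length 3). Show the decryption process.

Step 1: Key 'ARA' has length 3. Extended key: ARAARAARAAR
Step 2: Decrypt each position:
  A(0) - A(0) = 0 = A
  T(19) - R(17) = 2 = C
  C(2) - A(0) = 2 = C
  E(4) - A(0) = 4 = E
  J(9) - R(17) = 18 = S
  S(18) - A(0) = 18 = S
  L(11) - A(0) = 11 = L
  F(5) - R(17) = 14 = O
  G(6) - A(0) = 6 = G
  I(8) - A(0) = 8 = I
  T(19) - R(17) = 2 = C
Plaintext: ACCESSLOGIC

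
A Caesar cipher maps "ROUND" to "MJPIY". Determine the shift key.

Step 1: Compare first letters: R (position 17) -> M (position 12).
Step 2: Shift = (12 - 17) mod 26 = 21.
The shift value is 21.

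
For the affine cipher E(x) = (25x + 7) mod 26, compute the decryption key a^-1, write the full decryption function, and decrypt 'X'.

Step 1: Find a^-1, the modular inverse of 25 mod 26.
Step 2: We need 25 * a^-1 = 1 (mod 26).
Step 3: 25 * 25 = 625 = 24 * 26 + 1, so a^-1 = 25.
Step 4: D(y) = 25(y - 7) mod 26.
Step 5: Apply to 'X' (y = 23): D(23) = 25 * (23 - 7) mod 26 = 25 * 16 mod 26 = 10 -> 'K'.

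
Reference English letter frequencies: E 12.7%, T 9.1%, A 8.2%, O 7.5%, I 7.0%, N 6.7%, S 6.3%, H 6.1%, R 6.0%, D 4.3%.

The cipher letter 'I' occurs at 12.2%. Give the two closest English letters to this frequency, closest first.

Step 1: Observed frequency of 'I' is 12.2%.
Step 2: Compute distances to each reference frequency and sort:
  E (12.7%): difference = 0.5% <-- BEST
  T (9.1%): difference = 3.1% <-- RUNNER-UP
  A (8.2%): difference = 4.0%
  O (7.5%): difference = 4.7%
  I (7.0%): difference = 5.2%
Step 3: Most likely is 'E' (12.7%, diff 0.5%); second most likely is 'T' (9.1%, diff 3.1%).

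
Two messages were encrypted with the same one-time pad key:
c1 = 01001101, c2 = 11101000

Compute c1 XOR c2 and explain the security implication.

Step 1: c1 XOR c2 = (m1 XOR k) XOR (m2 XOR k).
Step 2: By XOR associativity/commutativity: = m1 XOR m2 XOR k XOR k = m1 XOR m2.
Step 3: 01001101 XOR 11101000 = 10100101 = 165.
Step 4: The key cancels out! An attacker learns m1 XOR m2 = 165, revealing the relationship between plaintexts.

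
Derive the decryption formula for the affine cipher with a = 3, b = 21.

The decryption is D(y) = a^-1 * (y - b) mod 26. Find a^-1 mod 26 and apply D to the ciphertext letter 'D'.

Step 1: Find a^-1, the modular inverse of 3 mod 26.
Step 2: We need 3 * a^-1 = 1 (mod 26).
Step 3: 3 * 9 = 27 = 1 * 26 + 1, so a^-1 = 9.
Step 4: D(y) = 9(y - 21) mod 26.
Step 5: Apply to 'D' (y = 3): D(3) = 9 * (3 - 21) mod 26 = 9 * -18 mod 26 = 20 -> 'U'.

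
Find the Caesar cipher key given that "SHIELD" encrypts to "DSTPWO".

Step 1: Compare first letters: S (position 18) -> D (position 3).
Step 2: Shift = (3 - 18) mod 26 = 11.
The shift value is 11.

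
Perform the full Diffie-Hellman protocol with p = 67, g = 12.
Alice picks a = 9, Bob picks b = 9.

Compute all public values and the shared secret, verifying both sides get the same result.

Step 1: A = g^a mod p = 12^9 mod 67 = 3.
Step 2: B = g^b mod p = 12^9 mod 67 = 3.
Step 3: Alice computes s = B^a mod p = 3^9 mod 67 = 52.
Step 4: Bob computes s = A^b mod p = 3^9 mod 67 = 52.
Both sides agree: shared secret = 52.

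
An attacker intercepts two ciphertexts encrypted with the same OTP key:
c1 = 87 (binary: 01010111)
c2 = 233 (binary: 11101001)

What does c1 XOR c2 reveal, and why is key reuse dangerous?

Step 1: c1 XOR c2 = (m1 XOR k) XOR (m2 XOR k).
Step 2: By XOR associativity/commutativity: = m1 XOR m2 XOR k XOR k = m1 XOR m2.
Step 3: 01010111 XOR 11101001 = 10111110 = 190.
Step 4: The key cancels out! An attacker learns m1 XOR m2 = 190, revealing the relationship between plaintexts.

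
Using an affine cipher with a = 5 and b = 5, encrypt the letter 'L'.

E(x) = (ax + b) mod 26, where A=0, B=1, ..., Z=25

Step 1: Convert 'L' to number: x = 11.
Step 2: E(11) = (5 * 11 + 5) mod 26 = 60 mod 26 = 8.
Step 3: Convert 8 back to letter: I.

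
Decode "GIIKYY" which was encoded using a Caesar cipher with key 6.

Step 1: Reverse the shift by subtracting 6 from each letter position.
  G (position 6) -> position (6-6) mod 26 = 0 -> A
  I (position 8) -> position (8-6) mod 26 = 2 -> C
  I (position 8) -> position (8-6) mod 26 = 2 -> C
  K (position 10) -> position (10-6) mod 26 = 4 -> E
  Y (position 24) -> position (24-6) mod 26 = 18 -> S
  Y (position 24) -> position (24-6) mod 26 = 18 -> S
Decrypted message: ACCESS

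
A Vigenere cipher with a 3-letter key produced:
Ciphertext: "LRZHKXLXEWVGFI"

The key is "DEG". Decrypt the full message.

Step 1: Key 'DEG' has length 3. Extended key: DEGDEGDEGDEGDE
Step 2: Decrypt each position:
  L(11) - D(3) = 8 = I
  R(17) - E(4) = 13 = N
  Z(25) - G(6) = 19 = T
  H(7) - D(3) = 4 = E
  K(10) - E(4) = 6 = G
  X(23) - G(6) = 17 = R
  L(11) - D(3) = 8 = I
  X(23) - E(4) = 19 = T
  E(4) - G(6) = 24 = Y
  W(22) - D(3) = 19 = T
  V(21) - E(4) = 17 = R
  G(6) - G(6) = 0 = A
  F(5) - D(3) = 2 = C
  I(8) - E(4) = 4 = E
Plaintext: INTEGRITYTRACE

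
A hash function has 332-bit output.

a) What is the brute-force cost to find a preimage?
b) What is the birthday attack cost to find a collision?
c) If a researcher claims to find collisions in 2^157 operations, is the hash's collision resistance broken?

Step 1: Preimage resistance requires brute-force of 2^332 operations.
Step 2: Collision resistance (birthday bound) = 2^(332/2) = 2^166.
Step 3: The claimed attack costs 2^157 operations.
Step 4: Since 2^157 < 2^166, the claimed attack beats the generic birthday bound, so collision resistance is broken.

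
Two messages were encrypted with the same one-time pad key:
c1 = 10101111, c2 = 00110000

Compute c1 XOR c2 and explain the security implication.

Step 1: c1 XOR c2 = (m1 XOR k) XOR (m2 XOR k).
Step 2: By XOR associativity/commutativity: = m1 XOR m2 XOR k XOR k = m1 XOR m2.
Step 3: 10101111 XOR 00110000 = 10011111 = 159.
Step 4: The key cancels out! An attacker learns m1 XOR m2 = 159, revealing the relationship between plaintexts.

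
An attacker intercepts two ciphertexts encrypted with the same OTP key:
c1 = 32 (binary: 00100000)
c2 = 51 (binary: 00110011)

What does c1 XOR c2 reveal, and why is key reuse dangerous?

Step 1: c1 XOR c2 = (m1 XOR k) XOR (m2 XOR k).
Step 2: By XOR associativity/commutativity: = m1 XOR m2 XOR k XOR k = m1 XOR m2.
Step 3: 00100000 XOR 00110011 = 00010011 = 19.
Step 4: The key cancels out! An attacker learns m1 XOR m2 = 19, revealing the relationship between plaintexts.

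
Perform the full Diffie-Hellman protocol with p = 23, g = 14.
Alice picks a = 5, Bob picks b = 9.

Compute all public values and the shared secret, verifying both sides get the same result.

Step 1: A = g^a mod p = 14^5 mod 23 = 15.
Step 2: B = g^b mod p = 14^9 mod 23 = 21.
Step 3: Alice computes s = B^a mod p = 21^5 mod 23 = 14.
Step 4: Bob computes s = A^b mod p = 15^9 mod 23 = 14.
Both sides agree: shared secret = 14.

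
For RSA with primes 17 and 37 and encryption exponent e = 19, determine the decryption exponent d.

Step 1: n = 17 * 37 = 629.
Step 2: phi(n) = 16 * 36 = 576.
Step 3: Find d such that 19 * d = 1 (mod 576).
Step 4: d = 19^(-1) mod 576 = 91.
Verification: 19 * 91 = 1729 = 3 * 576 + 1.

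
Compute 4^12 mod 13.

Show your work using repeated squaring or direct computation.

Step 1: Compute 4^12 mod 13 step by step, reducing modulo 13 at each step.
  4^1 mod 13 = 4
  4^2 mod 13 = (4 * 4) mod 13 = 3
  4^3 mod 13 = (3 * 4) mod 13 = 12
  4^4 mod 13 = (12 * 4) mod 13 = 9
  4^5 mod 13 = (9 * 4) mod 13 = 10
  4^6 mod 13 = (10 * 4) mod 13 = 1
  4^7 mod 13 = (1 * 4) mod 13 = 4
  4^8 mod 13 = (4 * 4) mod 13 = 3
  4^9 mod 13 = (3 * 4) mod 13 = 12
  4^10 mod 13 = (12 * 4) mod 13 = 9
  4^11 mod 13 = (9 * 4) mod 13 = 10
  4^12 mod 13 = (10 * 4) mod 13 = 1
Step 2: Result = 1.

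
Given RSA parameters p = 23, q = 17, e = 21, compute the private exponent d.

Step 1: n = 23 * 17 = 391.
Step 2: phi(n) = 22 * 16 = 352.
Step 3: Find d such that 21 * d = 1 (mod 352).
Step 4: d = 21^(-1) mod 352 = 285.
Verification: 21 * 285 = 5985 = 17 * 352 + 1.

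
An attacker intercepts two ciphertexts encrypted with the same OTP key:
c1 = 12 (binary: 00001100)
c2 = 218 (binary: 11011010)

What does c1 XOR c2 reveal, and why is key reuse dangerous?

Step 1: c1 XOR c2 = (m1 XOR k) XOR (m2 XOR k).
Step 2: By XOR associativity/commutativity: = m1 XOR m2 XOR k XOR k = m1 XOR m2.
Step 3: 00001100 XOR 11011010 = 11010110 = 214.
Step 4: The key cancels out! An attacker learns m1 XOR m2 = 214, revealing the relationship between plaintexts.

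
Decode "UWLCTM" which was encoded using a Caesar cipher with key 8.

Step 1: Reverse the shift by subtracting 8 from each letter position.
  U (position 20) -> position (20-8) mod 26 = 12 -> M
  W (position 22) -> position (22-8) mod 26 = 14 -> O
  L (position 11) -> position (11-8) mod 26 = 3 -> D
  C (position 2) -> position (2-8) mod 26 = 20 -> U
  T (position 19) -> position (19-8) mod 26 = 11 -> L
  M (position 12) -> position (12-8) mod 26 = 4 -> E
Decrypted message: MODULE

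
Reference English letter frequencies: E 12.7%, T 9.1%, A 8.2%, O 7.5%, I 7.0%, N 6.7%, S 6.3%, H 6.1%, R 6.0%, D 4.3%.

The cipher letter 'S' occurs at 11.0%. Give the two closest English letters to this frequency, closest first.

Step 1: Observed frequency of 'S' is 11.0%.
Step 2: Compute distances to each reference frequency and sort:
  E (12.7%): difference = 1.7% <-- BEST
  T (9.1%): difference = 1.9% <-- RUNNER-UP
  A (8.2%): difference = 2.8%
  O (7.5%): difference = 3.5%
  I (7.0%): difference = 4.0%
Step 3: Most likely is 'E' (12.7%, diff 1.7%); second most likely is 'T' (9.1%, diff 1.9%).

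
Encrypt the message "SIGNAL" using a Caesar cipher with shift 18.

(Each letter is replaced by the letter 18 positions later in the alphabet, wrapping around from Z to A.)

Step 1: For each letter, shift forward by 18 positions (mod 26).
  S (position 18) -> position (18+18) mod 26 = 10 -> K
  I (position 8) -> position (8+18) mod 26 = 0 -> A
  G (position 6) -> position (6+18) mod 26 = 24 -> Y
  N (position 13) -> position (13+18) mod 26 = 5 -> F
  A (position 0) -> position (0+18) mod 26 = 18 -> S
  L (position 11) -> position (11+18) mod 26 = 3 -> D
Result: KAYFSD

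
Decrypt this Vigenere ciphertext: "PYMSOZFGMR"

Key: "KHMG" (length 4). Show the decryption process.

Step 1: Key 'KHMG' has length 4. Extended key: KHMGKHMGKH
Step 2: Decrypt each position:
  P(15) - K(10) = 5 = F
  Y(24) - H(7) = 17 = R
  M(12) - M(12) = 0 = A
  S(18) - G(6) = 12 = M
  O(14) - K(10) = 4 = E
  Z(25) - H(7) = 18 = S
  F(5) - M(12) = 19 = T
  G(6) - G(6) = 0 = A
  M(12) - K(10) = 2 = C
  R(17) - H(7) = 10 = K
Plaintext: FRAMESTACK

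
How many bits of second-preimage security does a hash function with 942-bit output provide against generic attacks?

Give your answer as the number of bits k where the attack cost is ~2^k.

Step 1: The hash has a 942-bit output.
Step 2: Second-preimage resistance means: given a specific input x, it should be infeasible to find a different y with h(y) = h(x).
With a 942-bit output, a generic search for a second preimage costs about 2^942 evaluations (each trial matches the fixed target with probability 2^-942).
Step 3: Security level = 942 bits.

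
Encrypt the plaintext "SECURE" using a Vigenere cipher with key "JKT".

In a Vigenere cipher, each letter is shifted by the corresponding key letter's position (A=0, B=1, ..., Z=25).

Step 1: Repeat key to match plaintext length:
  Plaintext: SECURE
  Key:       JKTJKT
Step 2: Encrypt each letter:
  S(18) + J(9) = (18+9) mod 26 = 1 = B
  E(4) + K(10) = (4+10) mod 26 = 14 = O
  C(2) + T(19) = (2+19) mod 26 = 21 = V
  U(20) + J(9) = (20+9) mod 26 = 3 = D
  R(17) + K(10) = (17+10) mod 26 = 1 = B
  E(4) + T(19) = (4+19) mod 26 = 23 = X
Ciphertext: BOVDBX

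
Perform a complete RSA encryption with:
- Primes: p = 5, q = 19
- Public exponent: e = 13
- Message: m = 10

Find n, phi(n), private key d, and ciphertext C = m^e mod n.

Step 1: n = 5 * 19 = 95.
Step 2: phi(n) = (5-1)(19-1) = 4 * 18 = 72.
Step 3: Find d = 13^(-1) mod 72 = 61.
  Verify: 13 * 61 = 793 = 1 (mod 72).
Step 4: C = 10^13 mod 95 = 70.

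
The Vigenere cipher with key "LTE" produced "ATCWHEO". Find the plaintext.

Step 1: Extend key: LTELTEL
Step 2: Decrypt each letter (c - k) mod 26:
  A(0) - L(11) = (0-11) mod 26 = 15 = P
  T(19) - T(19) = (19-19) mod 26 = 0 = A
  C(2) - E(4) = (2-4) mod 26 = 24 = Y
  W(22) - L(11) = (22-11) mod 26 = 11 = L
  H(7) - T(19) = (7-19) mod 26 = 14 = O
  E(4) - E(4) = (4-4) mod 26 = 0 = A
  O(14) - L(11) = (14-11) mod 26 = 3 = D
Plaintext: PAYLOAD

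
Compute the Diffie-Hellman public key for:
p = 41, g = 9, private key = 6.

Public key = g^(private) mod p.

Step 1: A = g^a mod p = 9^6 mod 41.
  9^1 mod 41 = 9
  9^2 mod 41 = (9 * 9) mod 41 = 40
  9^3 mod 41 = (40 * 9) mod 41 = 32
  9^4 mod 41 = (32 * 9) mod 41 = 1
  9^5 mod 41 = (1 * 9) mod 41 = 9
  9^6 mod 41 = (9 * 9) mod 41 = 40
Result: A = 40.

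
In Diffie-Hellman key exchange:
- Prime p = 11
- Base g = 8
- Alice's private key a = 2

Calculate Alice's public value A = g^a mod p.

Step 1: A = g^a mod p = 8^2 mod 11.
  8^1 mod 11 = 8
  8^2 mod 11 = (8 * 8) mod 11 = 9
Result: A = 9.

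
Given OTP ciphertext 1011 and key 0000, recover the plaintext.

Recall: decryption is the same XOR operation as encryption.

Step 1: XOR ciphertext with key:
  Ciphertext: 1011
  Key:        0000
  XOR:        1011
Step 2: Plaintext = 1011 = 11 in decimal.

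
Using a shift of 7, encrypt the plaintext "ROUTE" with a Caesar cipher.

Step 1: For each letter, shift forward by 7 positions (mod 26).
  R (position 17) -> position (17+7) mod 26 = 24 -> Y
  O (position 14) -> position (14+7) mod 26 = 21 -> V
  U (position 20) -> position (20+7) mod 26 = 1 -> B
  T (position 19) -> position (19+7) mod 26 = 0 -> A
  E (position 4) -> position (4+7) mod 26 = 11 -> L
Result: YVBAL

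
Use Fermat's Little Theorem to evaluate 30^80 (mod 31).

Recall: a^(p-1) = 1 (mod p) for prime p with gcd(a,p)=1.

Step 1: Since 31 is prime, by Fermat's Little Theorem: 30^30 = 1 (mod 31).
Step 2: Reduce exponent: 80 mod 30 = 20.
Step 3: So 30^80 = 30^20 (mod 31).
Step 4: 30^20 mod 31 = 1.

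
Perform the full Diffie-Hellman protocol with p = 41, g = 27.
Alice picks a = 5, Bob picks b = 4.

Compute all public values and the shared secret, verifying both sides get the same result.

Step 1: A = g^a mod p = 27^5 mod 41 = 14.
Step 2: B = g^b mod p = 27^4 mod 41 = 40.
Step 3: Alice computes s = B^a mod p = 40^5 mod 41 = 40.
Step 4: Bob computes s = A^b mod p = 14^4 mod 41 = 40.
Both sides agree: shared secret = 40.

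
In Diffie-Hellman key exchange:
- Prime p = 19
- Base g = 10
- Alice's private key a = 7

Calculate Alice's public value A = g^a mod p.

Step 1: A = g^a mod p = 10^7 mod 19.
  10^1 mod 19 = 10
  10^2 mod 19 = (10 * 10) mod 19 = 5
  10^3 mod 19 = (5 * 10) mod 19 = 12
  10^4 mod 19 = (12 * 10) mod 19 = 6
  10^5 mod 19 = (6 * 10) mod 19 = 3
  10^6 mod 19 = (3 * 10) mod 19 = 11
  10^7 mod 19 = (11 * 10) mod 19 = 15
Result: A = 15.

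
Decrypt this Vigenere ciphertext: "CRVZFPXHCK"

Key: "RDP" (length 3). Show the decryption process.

Step 1: Key 'RDP' has length 3. Extended key: RDPRDPRDPR
Step 2: Decrypt each position:
  C(2) - R(17) = 11 = L
  R(17) - D(3) = 14 = O
  V(21) - P(15) = 6 = G
  Z(25) - R(17) = 8 = I
  F(5) - D(3) = 2 = C
  P(15) - P(15) = 0 = A
  X(23) - R(17) = 6 = G
  H(7) - D(3) = 4 = E
  C(2) - P(15) = 13 = N
  K(10) - R(17) = 19 = T
Plaintext: LOGICAGENT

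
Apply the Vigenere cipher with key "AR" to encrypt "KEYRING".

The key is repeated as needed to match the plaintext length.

Step 1: Repeat key to match plaintext length:
  Plaintext: KEYRING
  Key:       ARARARA
Step 2: Encrypt each letter:
  K(10) + A(0) = (10+0) mod 26 = 10 = K
  E(4) + R(17) = (4+17) mod 26 = 21 = V
  Y(24) + A(0) = (24+0) mod 26 = 24 = Y
  R(17) + R(17) = (17+17) mod 26 = 8 = I
  I(8) + A(0) = (8+0) mod 26 = 8 = I
  N(13) + R(17) = (13+17) mod 26 = 4 = E
  G(6) + A(0) = (6+0) mod 26 = 6 = G
Ciphertext: KVYIIEG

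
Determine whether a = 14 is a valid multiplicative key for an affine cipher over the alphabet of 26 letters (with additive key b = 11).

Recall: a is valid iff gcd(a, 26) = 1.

Step 1: Compute gcd(14, 26).
Step 2: gcd(14, 26) = 2.
Since gcd = 2 != 1, 14 shares a common factor with 26, so it cannot be used.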